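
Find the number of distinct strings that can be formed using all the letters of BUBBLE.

Letter multiplicities in BUBBLE: B×3, E×1, L×1, U×1.
So there are 6! / (3!) = 120 distinguishable arrangements.

120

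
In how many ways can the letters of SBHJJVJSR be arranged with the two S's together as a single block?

Treat the 2 copies of S as a single block. The multiset to arrange is then {SS, B, H, J, J, J, R, V}, 8 items in all.
That gives (8)!/(3!) = 6720 arrangements.

6720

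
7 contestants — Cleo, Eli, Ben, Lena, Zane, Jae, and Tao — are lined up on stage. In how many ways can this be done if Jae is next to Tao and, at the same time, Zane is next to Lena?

480

Treat {Jae,Tao} as one block (2 orders) and {Zane,Lena} as another (2 orders).
That leaves 5 units to arrange: 2 × 2 × 5! = 4 × 120 = 480.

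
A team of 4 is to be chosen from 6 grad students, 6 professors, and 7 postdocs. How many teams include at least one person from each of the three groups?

Total 4-person selections from all 19: C(19,4) = 3876.
Subtract selections that omit an entire group: no grad students → C(13,4) = 715; no professors → C(13,4) = 715; no postdocs → C(12,4) = 495.
Add back selections omitting two groups (i.e. drawn from a single group): C(6,4) + C(6,4) + C(7,4) = 65.
By inclusion–exclusion: 3876 − 1925 + 65 = 2016.

2016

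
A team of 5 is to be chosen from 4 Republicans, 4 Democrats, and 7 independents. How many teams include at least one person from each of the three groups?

2044

With no constraint there are C(15,5) = 3003 possible selections.
Selections missing a whole group: no Republicans → C(11,5) = 462; no Democrats → C(11,5) = 462; no independents → C(8,5) = 56.
Add back selections omitting two groups (i.e. drawn from a single group): C(4,5) + C(4,5) + C(7,5) = 21.
By inclusion–exclusion: 3003 − 980 + 21 = 2044.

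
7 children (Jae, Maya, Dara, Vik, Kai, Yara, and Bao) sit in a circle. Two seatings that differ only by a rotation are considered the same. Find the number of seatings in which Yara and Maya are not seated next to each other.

All circular seatings of 7 people number (6)! = 720.
Seatings with Yara beside Maya: treat them as a block with 2 internal orders, giving 2 × (5)! = 240.
Subtracting, 720 − 240 = 480.

480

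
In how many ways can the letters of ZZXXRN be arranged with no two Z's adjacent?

120

Total arrangements of ZZXXRN: 6!/(2!·2!) = 180.
If the two Z's are adjacent, glue them into one block, leaving 5 items to arrange: (5)!/(2!) = 60 ways.
Hence 180 − 60 = 120.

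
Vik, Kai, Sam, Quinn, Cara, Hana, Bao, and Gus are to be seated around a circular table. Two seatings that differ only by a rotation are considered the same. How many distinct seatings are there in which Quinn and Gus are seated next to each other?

1440

Treat {Quinn, Gus} as one unit (2 internal orders) and seat the resulting 7 units around the table: (6)! circular arrangements.
So 2 × (6)! = 2 × 720 = 1440.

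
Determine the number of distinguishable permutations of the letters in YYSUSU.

YYSUSU has 6 letters with S appearing twice, U appearing twice, and Y appearing twice.
Dividing 6! = 720 by 2!·2!·2! = 8 for the repeated letters gives 90.

90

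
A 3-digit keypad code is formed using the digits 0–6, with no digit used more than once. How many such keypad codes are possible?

This is a permutation of 3 out of 7: P(7,3) = 7!/4!.
7 × 6 × 5 = 210.

210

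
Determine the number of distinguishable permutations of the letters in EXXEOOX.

EXXEOOX has 7 letters with E appearing twice, O appearing twice, and X appearing 3 times.
So there are 7! / (3!·2!·2!) = 210 distinguishable arrangements.

210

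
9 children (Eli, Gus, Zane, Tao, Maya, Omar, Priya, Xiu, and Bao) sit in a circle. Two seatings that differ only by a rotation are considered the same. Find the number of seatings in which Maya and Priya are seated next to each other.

10080

Glue Maya and Priya into a block (2 internal orders). Seating 8 units around a circle gives (7)! arrangements.
So 2 × (7)! = 2 × 5040 = 10080.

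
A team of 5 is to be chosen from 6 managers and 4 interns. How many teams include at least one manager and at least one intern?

246

With no constraint there are C(10,5) = 252 possible selections.
Subtract selections that omit an entire group: no managers → C(4,5) = 0; no interns → C(6,5) = 6.
Both groups omitted at once is impossible, so 252 − 6 = 246.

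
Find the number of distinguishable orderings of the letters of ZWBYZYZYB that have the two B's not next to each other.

There are 9!/(3!·3!·2!) = 5040 arrangements of ZWBYZYZYB in total.
If the two B's are adjacent, glue them into one block, leaving 8 items to arrange: (8)!/(3!·3!) = 1120 ways.
Subtracting, 5040 − 1120 = 3920 arrangements keep the B's apart.

3920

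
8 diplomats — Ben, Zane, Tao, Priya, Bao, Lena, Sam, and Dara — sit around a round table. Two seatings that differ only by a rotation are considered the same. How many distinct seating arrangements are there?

Seat Ben anywhere (absorbing the rotational symmetry), then permute the other 7: (7)! = 5040.

5040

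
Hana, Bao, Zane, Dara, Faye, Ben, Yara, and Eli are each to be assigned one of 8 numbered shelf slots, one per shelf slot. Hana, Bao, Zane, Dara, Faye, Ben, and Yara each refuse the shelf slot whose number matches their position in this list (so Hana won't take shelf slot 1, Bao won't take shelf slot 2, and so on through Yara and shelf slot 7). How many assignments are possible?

16687

Let Aᵢ (for 1 ≤ i ≤ 7) be the placements that put person i in their forbidden shelf slot. Any j of these fix j positions, leaving (8−j)! ways to fill the rest, and there are C(7,j) ways to pick which j.
By inclusion–exclusion, the number of valid placements is Σ_{j=0}^{7} (−1)^j C(7,j)·(8−j)!.
Computing: 40320 − 35280 + 15120 − 4200 + 840 − 126 + 14 − 1 = 16687.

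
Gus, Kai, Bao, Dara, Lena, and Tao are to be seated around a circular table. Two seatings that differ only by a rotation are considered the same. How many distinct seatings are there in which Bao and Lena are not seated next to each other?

All circular seatings of 6 people number (5)! = 120.
Those with Bao next to Lena: fuse the pair into one unit and seat 5 units around a circle — 2·(4)! = 48.
Subtracting, 120 − 48 = 72.

72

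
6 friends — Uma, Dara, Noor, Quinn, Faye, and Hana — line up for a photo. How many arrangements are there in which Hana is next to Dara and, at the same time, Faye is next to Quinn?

96

Treat {Hana,Dara} as one block (2 orders) and {Faye,Quinn} as another (2 orders).
That leaves 4 units to arrange: 2 × 2 × 4! = 4 × 24 = 96.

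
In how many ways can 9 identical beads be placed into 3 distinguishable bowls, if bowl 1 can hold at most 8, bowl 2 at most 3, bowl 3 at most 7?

30

Ignoring the caps, the number of non-negative solutions to x_1+…+x_3 = 9 is C(11,2) = 55.
Subtract solutions that violate a single cap (substitute x_i' = x_i − (cap_i+1)): x_1 ≥ 9 gives C(2,2) = 1; x_2 ≥ 4 gives C(7,2) = 21; x_3 ≥ 8 gives C(3,2) = 3. Together 25.
No two caps can be exceeded simultaneously, so the pair terms are all 0.
By inclusion–exclusion the count is 55 − 25 + 0 = 30.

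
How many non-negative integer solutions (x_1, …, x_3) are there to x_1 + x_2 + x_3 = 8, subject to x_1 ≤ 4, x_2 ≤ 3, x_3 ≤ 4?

10

Ignoring the caps, the number of non-negative solutions to x_1+…+x_3 = 8 is C(10,2) = 45.
Subtract solutions that violate a single cap (substitute x_i' = x_i − (cap_i+1)): x_1 ≥ 5 gives C(5,2) = 10; x_2 ≥ 4 gives C(6,2) = 15; x_3 ≥ 5 gives C(5,2) = 10. Together 35.
No two caps can be exceeded simultaneously, so the pair terms are all 0.
By inclusion–exclusion the count is 45 − 35 + 0 = 10.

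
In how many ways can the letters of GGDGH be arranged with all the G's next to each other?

Treat the 3 copies of G as a single block. The multiset to arrange is then {GGG, D, H}, 3 items in all.
All 3 items are distinct, so there are (3)! = 6 arrangements.

6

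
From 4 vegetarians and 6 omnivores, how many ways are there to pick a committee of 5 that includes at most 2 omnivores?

66

Split by how many omnivores are chosen (0 through 2).
Sum: C(6,0)·C(4,5) + C(6,1)·C(4,4) + C(6,2)·C(4,3) = 0 + 6 + 60 = 66.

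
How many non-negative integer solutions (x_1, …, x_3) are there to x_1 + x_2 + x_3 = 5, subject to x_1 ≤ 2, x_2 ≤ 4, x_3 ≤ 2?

8

Ignoring the caps, the number of non-negative solutions to x_1+…+x_3 = 5 is C(7,2) = 21.
Subtract solutions that violate a single cap (substitute x_i' = x_i − (cap_i+1)): x_1 ≥ 3 gives C(4,2) = 6; x_2 ≥ 5 gives C(2,2) = 1; x_3 ≥ 3 gives C(4,2) = 6. Together 13.
No two caps can be exceeded simultaneously, so the pair terms are all 0.
By inclusion–exclusion the count is 21 − 13 + 0 = 8.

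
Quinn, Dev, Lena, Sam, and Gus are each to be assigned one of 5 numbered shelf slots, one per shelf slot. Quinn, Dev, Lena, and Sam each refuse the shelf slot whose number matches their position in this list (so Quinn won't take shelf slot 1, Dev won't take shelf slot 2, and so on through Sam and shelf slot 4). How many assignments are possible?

53

Let Aᵢ (for 1 ≤ i ≤ 4) be the placements that put person i in their forbidden shelf slot. Any j of these fix j positions, leaving (5−j)! ways to fill the rest, and there are C(4,j) ways to pick which j.
By inclusion–exclusion, the number of valid placements is Σ_{j=0}^{4} (−1)^j C(4,j)·(5−j)!.
Computing: 120 − 96 + 36 − 8 + 1 = 53.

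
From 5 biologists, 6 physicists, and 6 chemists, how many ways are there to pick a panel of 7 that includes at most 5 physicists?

19437

Split by how many physicists are chosen (0 through 5).
Sum: C(6,0)·C(11,7) + C(6,1)·C(11,6) + C(6,2)·C(11,5) + C(6,3)·C(11,4) + C(6,4)·C(11,3) + C(6,5)·C(11,2) = 330 + 2772 + 6930 + 6600 + 2475 + 330 = 19437.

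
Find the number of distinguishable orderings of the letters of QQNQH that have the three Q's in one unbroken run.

6

Treat the 3 copies of Q as a single block. The multiset to arrange is then {QQQ, H, N}, 3 items in all.
All 3 items are distinct, so there are (3)! = 6 arrangements.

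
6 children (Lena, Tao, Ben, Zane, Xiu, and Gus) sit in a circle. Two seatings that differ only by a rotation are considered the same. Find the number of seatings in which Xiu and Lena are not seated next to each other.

All circular seatings of 6 people number (5)! = 120.
Those with Xiu next to Lena: fuse the pair into one unit and seat 5 units around a circle — 2·(4)! = 48.
Subtracting, 120 − 48 = 72.

72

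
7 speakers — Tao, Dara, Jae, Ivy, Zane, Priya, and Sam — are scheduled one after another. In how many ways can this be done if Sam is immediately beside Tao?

1440

Place the 5 others and the Sam-Tao pair as 6 objects in a line; the pair has 2 internal arrangements.
That gives 2 × 6! = 2 × 720 = 1440.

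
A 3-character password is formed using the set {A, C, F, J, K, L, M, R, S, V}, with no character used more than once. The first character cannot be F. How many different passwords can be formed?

The first character has 10−1 = 9 choices (anything except F).
The remaining 2 characters are filled from the other 9 symbols without repetition: 9 × 8 = 72.
Total: 9 × 72 = 648.

648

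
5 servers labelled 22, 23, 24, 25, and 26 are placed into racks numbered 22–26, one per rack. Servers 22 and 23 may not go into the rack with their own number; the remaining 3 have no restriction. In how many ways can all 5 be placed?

78

Let Aᵢ (for i ∈ {22, 23}) be the placements that put server i in its forbidden rack. Any j of these fix j positions, leaving (5−j)! ways to fill the rest, and there are C(2,j) ways to pick which j.
By inclusion–exclusion, the number of valid placements is Σ_{j=0}^{2} (−1)^j C(2,j)·(5−j)!.
Computing: 120 − 48 + 6 = 78.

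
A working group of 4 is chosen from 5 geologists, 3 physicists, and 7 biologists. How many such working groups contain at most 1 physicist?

1155

Split by how many physicists are chosen (0 through 1).
Sum: C(3,0)·C(12,4) + C(3,1)·C(12,3) = 495 + 660 = 1155.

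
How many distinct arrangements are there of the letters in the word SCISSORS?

The 8 letters of SCISSORS have repeats: S appearing 4 times.
The number of distinct arrangements is 8!/(4!) = 40320/24 = 1680.

1680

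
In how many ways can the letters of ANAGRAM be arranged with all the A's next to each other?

Treat the 3 copies of A as a single block. The multiset to arrange is then {AAA, G, M, N, R}, 5 items in all.
All 5 items are distinct, so there are (5)! = 120 arrangements.

120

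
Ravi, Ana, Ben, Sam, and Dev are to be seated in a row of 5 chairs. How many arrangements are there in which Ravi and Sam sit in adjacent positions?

48

Place the 3 others and the Ravi-Sam pair as 4 objects in a line; the pair has 2 internal arrangements.
That gives 2 × 4! = 2 × 24 = 48.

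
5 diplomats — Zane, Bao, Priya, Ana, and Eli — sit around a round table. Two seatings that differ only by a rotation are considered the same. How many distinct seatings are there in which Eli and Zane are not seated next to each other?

12

Without the restriction there are (4)! = 24 seatings.
Those with Eli next to Zane: fuse the pair into one unit and seat 4 units around a circle — 2·(3)! = 12.
Subtracting, 24 − 12 = 12.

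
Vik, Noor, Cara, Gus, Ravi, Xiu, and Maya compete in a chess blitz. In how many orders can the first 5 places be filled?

2520

There are 7 choices for 1st place, 6 for 2nd, and so on down to 3 for position 5.
That gives 7 × 6 × 5 × 4 × 3 = 2520.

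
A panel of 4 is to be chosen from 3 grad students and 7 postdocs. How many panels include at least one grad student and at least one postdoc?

Total 4-person selections from all 10: C(10,4) = 210.
Subtract selections that omit an entire group: no grad students → C(7,4) = 35; no postdocs → C(3,4) = 0.
Both groups omitted at once is impossible, so 210 − 35 = 175.

175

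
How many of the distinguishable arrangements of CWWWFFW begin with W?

60

With the first slot taken by W, it remains to arrange the other 6 letters (CWWFFW).
Those 6 letters have F appearing twice and W appearing 3 times, giving (6)!/(3!·2!) = 60.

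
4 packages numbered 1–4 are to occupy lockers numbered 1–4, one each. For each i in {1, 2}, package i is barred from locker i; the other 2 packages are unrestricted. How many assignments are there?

Let Aᵢ (for i ∈ {1, 2}) be the placements that put package i in its forbidden locker. Any j of these fix j positions, leaving (4−j)! ways to fill the rest, and there are C(2,j) ways to pick which j.
By inclusion–exclusion, the number of valid placements is Σ_{j=0}^{2} (−1)^j C(2,j)·(4−j)!.
Computing: 24 − 12 + 2 = 14.

14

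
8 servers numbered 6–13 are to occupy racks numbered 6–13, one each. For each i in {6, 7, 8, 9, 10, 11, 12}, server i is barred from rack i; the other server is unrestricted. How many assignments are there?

Let Aᵢ (for 6 ≤ i ≤ 12) be the placements that put server i in its forbidden rack. Any j of these fix j positions, leaving (8−j)! ways to fill the rest, and there are C(7,j) ways to pick which j.
By inclusion–exclusion, the number of valid placements is Σ_{j=0}^{7} (−1)^j C(7,j)·(8−j)!.
Computing: 40320 − 35280 + 15120 − 4200 + 840 − 126 + 14 − 1 = 16687.

16687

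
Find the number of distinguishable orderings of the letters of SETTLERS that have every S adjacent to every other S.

1260

Treat the 2 copies of S as a single block. The multiset to arrange is then {SS, E, E, L, R, T, T}, 7 items in all.
That gives (7)!/(2!·2!) = 1260 arrangements.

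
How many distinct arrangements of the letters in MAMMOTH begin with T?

120

Fix T in the first position and arrange the remaining 6 letters.
Those 6 letters have M appearing 3 times, giving (6)!/(3!) = 120.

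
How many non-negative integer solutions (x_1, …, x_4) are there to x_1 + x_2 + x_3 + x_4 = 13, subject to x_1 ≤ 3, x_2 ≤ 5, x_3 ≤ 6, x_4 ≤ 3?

Without the upper bounds there are C(16,3) = 560 ways to split 13 among 4 variables.
Subtract solutions that violate a single cap (substitute x_i' = x_i − (cap_i+1)): x_1 ≥ 4 gives C(12,3) = 220; x_2 ≥ 6 gives C(10,3) = 120; x_3 ≥ 7 gives C(9,3) = 84; x_4 ≥ 4 gives C(12,3) = 220. Together 644.
Add back pairs where two caps are both exceeded: 20 + 10 + 56 + 1 + 20 + 10 = 117.
By inclusion–exclusion the count is 560 − 644 + 117 = 33.

33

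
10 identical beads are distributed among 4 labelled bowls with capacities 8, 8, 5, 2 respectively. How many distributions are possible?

Without the upper bounds there are C(13,3) = 286 ways to split 10 among 4 bowls.
Subtract solutions that violate a single cap (substitute x_i' = x_i − (cap_i+1)): x_1 ≥ 9 gives C(4,3) = 4; x_2 ≥ 9 gives C(4,3) = 4; x_3 ≥ 6 gives C(7,3) = 35; x_4 ≥ 3 gives C(10,3) = 120. Together 163.
Add back pairs where two caps are both exceeded: 0 + 0 + 0 + 0 + 0 + 4 = 4.
By inclusion–exclusion the count is 286 − 163 + 4 = 127.

127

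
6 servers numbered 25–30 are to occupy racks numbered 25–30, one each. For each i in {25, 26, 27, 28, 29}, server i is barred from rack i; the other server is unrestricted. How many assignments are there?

Let Aᵢ (for 25 ≤ i ≤ 29) be the placements that put server i in its forbidden rack. Any j of these fix j positions, leaving (6−j)! ways to fill the rest, and there are C(5,j) ways to pick which j.
By inclusion–exclusion, the number of valid placements is Σ_{j=0}^{5} (−1)^j C(5,j)·(6−j)!.
Computing: 720 − 600 + 240 − 60 + 10 − 1 = 309.

309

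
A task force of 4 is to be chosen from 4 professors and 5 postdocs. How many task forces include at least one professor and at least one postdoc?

Unrestricted: C(9,4) = 126 ways to pick any 4 of the 9.
Subtract selections that omit an entire group: no professors → C(5,4) = 5; no postdocs → C(4,4) = 1.
Both groups omitted at once is impossible, so 126 − 6 = 120.

120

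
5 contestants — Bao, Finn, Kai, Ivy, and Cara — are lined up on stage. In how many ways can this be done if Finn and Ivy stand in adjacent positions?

48

Place the 3 others and the Finn-Ivy pair as 4 objects in a line; the pair has 2 internal arrangements.
So the count is 2·(4)! = 48.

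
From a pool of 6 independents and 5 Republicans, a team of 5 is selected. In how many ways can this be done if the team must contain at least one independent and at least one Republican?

Total 5-person selections from all 11: C(11,5) = 462.
Selections missing a whole group: no independents → C(5,5) = 1; no Republicans → C(6,5) = 6.
Both groups omitted at once is impossible, so 462 − 7 = 455.

455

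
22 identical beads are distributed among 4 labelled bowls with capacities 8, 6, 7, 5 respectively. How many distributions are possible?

Without the upper bounds there are C(25,3) = 2300 ways to split 22 among 4 bowls.
Subtract solutions that violate a single cap (substitute x_i' = x_i − (cap_i+1)): x_1 ≥ 9 gives C(16,3) = 560; x_2 ≥ 7 gives C(18,3) = 816; x_3 ≥ 8 gives C(17,3) = 680; x_4 ≥ 6 gives C(19,3) = 969. Together 3025.
Add back pairs where two caps are both exceeded: 84 + 56 + 120 + 120 + 220 + 165 = 765.
Subtract triples: 0 + 1 + 0 + 4 = 5.
By inclusion–exclusion the count is 2300 − 3025 + 765 − 5 = 35.

35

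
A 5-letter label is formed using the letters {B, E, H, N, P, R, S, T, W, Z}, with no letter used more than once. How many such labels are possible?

This is a permutation of 5 out of 10: P(10,5) = 10!/5!.
10 × 9 × 8 × 7 × 6 = 30240.

30240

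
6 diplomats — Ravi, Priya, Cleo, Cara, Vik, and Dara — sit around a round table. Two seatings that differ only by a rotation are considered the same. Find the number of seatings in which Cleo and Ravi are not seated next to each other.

All circular seatings of 6 people number (5)! = 120.
Those with Cleo next to Ravi: fuse the pair into one unit and seat 5 units around a circle — 2·(4)! = 48.
Subtracting, 120 − 48 = 72.

72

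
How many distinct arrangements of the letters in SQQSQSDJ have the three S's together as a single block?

120

Treat the 3 copies of S as a single block. The multiset to arrange is then {SSS, D, J, Q, Q, Q}, 6 items in all.
That gives (6)!/(3!) = 120 arrangements.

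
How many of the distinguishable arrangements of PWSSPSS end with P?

Fix P in the last position and arrange the remaining 6 letters.
Those 6 letters have S appearing 4 times, giving (6)!/(4!) = 30.

30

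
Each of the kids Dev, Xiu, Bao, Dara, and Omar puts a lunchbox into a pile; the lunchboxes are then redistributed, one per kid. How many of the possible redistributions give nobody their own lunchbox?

44

Let Aᵢ be the assignments in which kid i gets their own lunchbox. We want the size of the complement of A₁∪…∪A_5.
By inclusion–exclusion this is Σ_{j=0}^{5} (−1)^j C(5,j)·(5−j)!.
Computing: 120 − 120 + 60 − 20 + 5 − 1 = 44.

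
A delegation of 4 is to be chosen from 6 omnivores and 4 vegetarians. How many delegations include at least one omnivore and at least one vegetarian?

Total 4-person selections from all 10: C(10,4) = 210.
Subtract selections that omit an entire group: no omnivores → C(4,4) = 1; no vegetarians → C(6,4) = 15.
Both groups omitted at once is impossible, so 210 − 16 = 194.

194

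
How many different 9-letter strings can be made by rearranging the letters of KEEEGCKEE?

1512

The 9 letters of KEEEGCKEE have repeats: E appearing 5 times and K appearing twice.
Dividing 9! = 362880 by 5!·2! = 240 for the repeated letters gives 1512.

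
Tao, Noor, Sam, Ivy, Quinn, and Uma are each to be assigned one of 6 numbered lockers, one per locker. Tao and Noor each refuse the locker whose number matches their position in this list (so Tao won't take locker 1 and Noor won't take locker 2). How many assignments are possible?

Let Aᵢ (for i ∈ {1, 2}) be the placements that put person i in their forbidden locker. Any j of these fix j positions, leaving (6−j)! ways to fill the rest, and there are C(2,j) ways to pick which j.
By inclusion–exclusion, the number of valid placements is Σ_{j=0}^{2} (−1)^j C(2,j)·(6−j)!.
Computing: 720 − 240 + 24 = 504.

504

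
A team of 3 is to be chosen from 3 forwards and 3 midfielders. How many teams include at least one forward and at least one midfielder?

Total 3-person selections from all 6: C(6,3) = 20.
Selections missing a whole group: no forwards → C(3,3) = 1; no midfielders → C(3,3) = 1.
Both groups omitted at once is impossible, so 20 − 2 = 18.

18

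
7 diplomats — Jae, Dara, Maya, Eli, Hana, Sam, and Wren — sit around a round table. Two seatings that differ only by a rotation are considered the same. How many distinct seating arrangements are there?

Around a circle, 7 distinct people have 7!/7 = (6)! = 720 rotationally distinct seatings.

720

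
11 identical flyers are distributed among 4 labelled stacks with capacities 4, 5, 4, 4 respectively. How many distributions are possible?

71

Without the upper bounds there are C(14,3) = 364 ways to split 11 among 4 stacks.
Subtract solutions that violate a single cap (substitute x_i' = x_i − (cap_i+1)): x_1 ≥ 5 gives C(9,3) = 84; x_2 ≥ 6 gives C(8,3) = 56; x_3 ≥ 5 gives C(9,3) = 84; x_4 ≥ 5 gives C(9,3) = 84. Together 308.
Add back pairs where two caps are both exceeded: 1 + 4 + 4 + 1 + 1 + 4 = 15.
By inclusion–exclusion the count is 364 − 308 + 15 = 71.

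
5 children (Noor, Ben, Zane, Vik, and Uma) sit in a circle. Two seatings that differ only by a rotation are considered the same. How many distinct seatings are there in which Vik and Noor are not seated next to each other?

All circular seatings of 5 people number (4)! = 24.
Seatings with Vik beside Noor: treat them as a block with 2 internal orders, giving 2 × (3)! = 12.
Subtracting, 24 − 12 = 12.

12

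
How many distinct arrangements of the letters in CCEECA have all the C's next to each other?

12

Treat the 3 copies of C as a single block. The multiset to arrange is then {CCC, A, E, E}, 4 items in all.
That gives (4)!/(2!) = 12 arrangements.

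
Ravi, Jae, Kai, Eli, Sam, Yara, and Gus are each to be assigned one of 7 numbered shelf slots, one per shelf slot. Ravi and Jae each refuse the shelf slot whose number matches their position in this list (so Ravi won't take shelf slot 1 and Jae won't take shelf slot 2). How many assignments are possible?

3720

Let Aᵢ (for i ∈ {1, 2}) be the placements that put person i in their forbidden shelf slot. Any j of these fix j positions, leaving (7−j)! ways to fill the rest, and there are C(2,j) ways to pick which j.
By inclusion–exclusion, the number of valid placements is Σ_{j=0}^{2} (−1)^j C(2,j)·(7−j)!.
Computing: 5040 − 1440 + 120 = 3720.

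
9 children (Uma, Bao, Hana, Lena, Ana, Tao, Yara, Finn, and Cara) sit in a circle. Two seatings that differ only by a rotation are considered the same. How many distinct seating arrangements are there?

Fix one person's seat to break rotational symmetry; the remaining 8 people can be arranged in (8)! = 40320 ways.

40320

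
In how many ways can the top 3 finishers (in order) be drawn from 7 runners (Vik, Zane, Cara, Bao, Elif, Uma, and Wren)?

There are 7 choices for 1st place, 6 for 2nd, and 5 for 3rd.
That gives 7 × 6 × 5 = 210.

210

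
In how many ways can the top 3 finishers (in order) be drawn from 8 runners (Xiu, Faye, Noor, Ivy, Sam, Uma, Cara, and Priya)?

336

There are 8 choices for 1st place, 7 for 2nd, and 6 for 3rd.
That gives 8 × 7 × 6 = 336.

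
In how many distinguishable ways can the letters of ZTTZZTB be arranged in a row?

ZTTZZTB has 7 letters with T appearing 3 times and Z appearing 3 times.
So there are 7! / (3!·3!) = 140 distinguishable arrangements.

140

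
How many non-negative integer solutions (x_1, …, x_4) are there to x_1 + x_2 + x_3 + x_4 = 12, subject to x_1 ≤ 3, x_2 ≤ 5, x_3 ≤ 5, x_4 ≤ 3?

33

Without the upper bounds there are C(15,3) = 455 ways to split 12 among 4 variables.
Subtract solutions that violate a single cap (substitute x_i' = x_i − (cap_i+1)): x_1 ≥ 4 gives C(11,3) = 165; x_2 ≥ 6 gives C(9,3) = 84; x_3 ≥ 6 gives C(9,3) = 84; x_4 ≥ 4 gives C(11,3) = 165. Together 498.
Add back pairs where two caps are both exceeded: 10 + 10 + 35 + 1 + 10 + 10 = 76.
By inclusion–exclusion the count is 455 − 498 + 76 = 33.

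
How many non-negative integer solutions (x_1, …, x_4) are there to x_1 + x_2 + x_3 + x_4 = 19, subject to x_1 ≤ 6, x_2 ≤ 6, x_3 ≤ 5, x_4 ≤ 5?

20

Ignoring the caps, the number of non-negative solutions to x_1+…+x_4 = 19 is C(22,3) = 1540.
Subtract solutions that violate a single cap (substitute x_i' = x_i − (cap_i+1)): x_1 ≥ 7 gives C(15,3) = 455; x_2 ≥ 7 gives C(15,3) = 455; x_3 ≥ 6 gives C(16,3) = 560; x_4 ≥ 6 gives C(16,3) = 560. Together 2030.
Add back pairs where two caps are both exceeded: 56 + 84 + 84 + 84 + 84 + 120 = 512.
Subtract triples: 0 + 0 + 1 + 1 = 2.
By inclusion–exclusion the count is 1540 − 2030 + 512 − 2 = 20.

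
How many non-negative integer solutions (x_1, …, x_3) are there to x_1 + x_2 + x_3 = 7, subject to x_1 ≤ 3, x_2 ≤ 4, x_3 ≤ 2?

6

Without the upper bounds there are C(9,2) = 36 ways to split 7 among 3 variables.
Subtract solutions that violate a single cap (substitute x_i' = x_i − (cap_i+1)): x_1 ≥ 4 gives C(5,2) = 10; x_2 ≥ 5 gives C(4,2) = 6; x_3 ≥ 3 gives C(6,2) = 15. Together 31.
Add back pairs where two caps are both exceeded: 0 + 1 + 0 = 1.
By inclusion–exclusion the count is 36 − 31 + 1 = 6.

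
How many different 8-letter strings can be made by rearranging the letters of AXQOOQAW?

Letter multiplicities in AXQOOQAW: A×2, O×2, Q×2, W×1, X×1.
Dividing 8! = 40320 by 2!·2!·2! = 8 for the repeated letters gives 5040.

5040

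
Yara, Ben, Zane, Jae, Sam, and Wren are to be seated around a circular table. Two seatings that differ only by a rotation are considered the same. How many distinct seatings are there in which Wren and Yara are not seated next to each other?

72

All circular seatings of 6 people number (5)! = 120.
Those with Wren next to Yara: fuse the pair into one unit and seat 5 units around a circle — 2·(4)! = 48.
Subtracting, 120 − 48 = 72.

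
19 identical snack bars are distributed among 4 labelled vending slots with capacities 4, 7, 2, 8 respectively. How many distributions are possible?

10

By stars and bars, unrestricted non-negative solutions to x_1+…+x_4 = 19 number C(19+3,3) = 1540.
Subtract solutions that violate a single cap (substitute x_i' = x_i − (cap_i+1)): x_1 ≥ 5 gives C(17,3) = 680; x_2 ≥ 8 gives C(14,3) = 364; x_3 ≥ 3 gives C(19,3) = 969; x_4 ≥ 9 gives C(13,3) = 286. Together 2299.
Add back pairs where two caps are both exceeded: 84 + 364 + 56 + 165 + 10 + 120 = 799.
Subtract triples: 20 + 0 + 10 + 0 = 30.
By inclusion–exclusion the count is 1540 − 2299 + 799 − 30 = 10.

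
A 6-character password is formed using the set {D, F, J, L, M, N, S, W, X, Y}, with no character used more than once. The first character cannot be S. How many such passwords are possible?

The first character has 10−1 = 9 choices (anything except S).
The remaining 5 characters are filled from the other 9 symbols without repetition: 9 × 8 × 7 × 6 × 5 = 15120.
Total: 9 × 15120 = 136080.

136080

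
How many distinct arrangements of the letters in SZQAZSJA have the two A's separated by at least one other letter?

3780

There are 8!/(2!·2!·2!) = 5040 arrangements of SZQAZSJA in total.
Arrangements with the A's together: treat AA as one letter, giving (7)!/(2!·2!) = 1260.
Subtracting, 5040 − 1260 = 3780 arrangements keep the A's apart.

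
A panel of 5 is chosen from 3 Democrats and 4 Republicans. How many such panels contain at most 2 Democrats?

Split by how many Democrats are chosen (0 through 2).
Sum: C(3,0)·C(4,5) + C(3,1)·C(4,4) + C(3,2)·C(4,3) = 0 + 3 + 12 = 15.

15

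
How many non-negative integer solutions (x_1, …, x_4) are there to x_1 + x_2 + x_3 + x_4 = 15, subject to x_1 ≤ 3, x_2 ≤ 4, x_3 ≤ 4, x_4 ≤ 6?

10

Without the upper bounds there are C(18,3) = 816 ways to split 15 among 4 variables.
Subtract solutions that violate a single cap (substitute x_i' = x_i − (cap_i+1)): x_1 ≥ 4 gives C(14,3) = 364; x_2 ≥ 5 gives C(13,3) = 286; x_3 ≥ 5 gives C(13,3) = 286; x_4 ≥ 7 gives C(11,3) = 165. Together 1101.
Add back pairs where two caps are both exceeded: 84 + 84 + 35 + 56 + 20 + 20 = 299.
Subtract triples: 4 + 0 + 0 + 0 = 4.
By inclusion–exclusion the count is 816 − 1101 + 299 − 4 = 10.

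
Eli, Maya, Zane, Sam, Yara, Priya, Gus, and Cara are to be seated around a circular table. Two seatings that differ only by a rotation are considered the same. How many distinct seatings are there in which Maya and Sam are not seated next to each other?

3600

Without the restriction there are (7)! = 5040 seatings.
Those with Maya next to Sam: fuse the pair into one unit and seat 7 units around a circle — 2·(6)! = 1440.
Subtracting, 5040 − 1440 = 3600.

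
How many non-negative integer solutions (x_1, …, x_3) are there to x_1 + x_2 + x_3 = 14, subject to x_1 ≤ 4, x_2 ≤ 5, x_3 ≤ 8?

Ignoring the caps, the number of non-negative solutions to x_1+…+x_3 = 14 is C(16,2) = 120.
Subtract solutions that violate a single cap (substitute x_i' = x_i − (cap_i+1)): x_1 ≥ 5 gives C(11,2) = 55; x_2 ≥ 6 gives C(10,2) = 45; x_3 ≥ 9 gives C(7,2) = 21. Together 121.
Add back pairs where two caps are both exceeded: 10 + 1 + 0 = 11.
By inclusion–exclusion the count is 120 − 121 + 11 = 10.

10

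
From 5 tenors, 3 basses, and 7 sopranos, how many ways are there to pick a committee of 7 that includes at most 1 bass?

Split by how many basses are chosen (0 through 1).
Sum: C(3,0)·C(12,7) + C(3,1)·C(12,6) = 792 + 2772 = 3564.

3564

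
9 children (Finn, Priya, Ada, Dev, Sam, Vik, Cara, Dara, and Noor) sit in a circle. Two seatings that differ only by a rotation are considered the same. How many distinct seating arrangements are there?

Seat Finn anywhere (absorbing the rotational symmetry), then permute the other 8: (8)! = 40320.

40320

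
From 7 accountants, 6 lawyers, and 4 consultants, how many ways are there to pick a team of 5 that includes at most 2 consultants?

Split by how many consultants are chosen (0 through 2).
Sum: C(4,0)·C(13,5) + C(4,1)·C(13,4) + C(4,2)·C(13,3) = 1287 + 2860 + 1716 = 5863.

5863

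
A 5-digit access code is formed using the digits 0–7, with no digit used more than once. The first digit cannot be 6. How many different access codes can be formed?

5880

The first digit has 8−1 = 7 choices (anything except 6).
The remaining 4 digits are filled from the other 7 symbols without repetition: 7 × 6 × 5 × 4 = 840.
Total: 7 × 840 = 5880.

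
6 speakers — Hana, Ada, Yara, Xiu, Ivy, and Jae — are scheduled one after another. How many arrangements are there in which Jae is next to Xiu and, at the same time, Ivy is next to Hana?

96

Treat {Jae,Xiu} as one block (2 orders) and {Ivy,Hana} as another (2 orders).
That leaves 4 units to arrange: 2 × 2 × 4! = 4 × 24 = 96.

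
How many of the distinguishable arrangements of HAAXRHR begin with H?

180

Fix H in the first position and arrange the remaining 6 letters.
Those 6 letters have A appearing twice and R appearing twice, giving (6)!/(2!·2!) = 180.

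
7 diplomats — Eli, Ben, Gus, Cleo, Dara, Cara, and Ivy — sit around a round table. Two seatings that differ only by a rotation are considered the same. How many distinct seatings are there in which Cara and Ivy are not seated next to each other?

480

Without the restriction there are (6)! = 720 seatings.
Those with Cara next to Ivy: fuse the pair into one unit and seat 6 units around a circle — 2·(5)! = 240.
Subtracting, 720 − 240 = 480.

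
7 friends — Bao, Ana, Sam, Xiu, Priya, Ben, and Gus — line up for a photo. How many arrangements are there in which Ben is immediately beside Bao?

Place the 5 others and the Ben-Bao pair as 6 objects in a line; the pair has 2 internal arrangements.
That gives 2 × 6! = 2 × 720 = 1440.

1440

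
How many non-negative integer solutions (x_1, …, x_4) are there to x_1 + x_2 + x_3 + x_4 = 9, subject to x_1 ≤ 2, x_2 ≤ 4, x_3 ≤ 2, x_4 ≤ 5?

By stars and bars, unrestricted non-negative solutions to x_1+…+x_4 = 9 number C(9+3,3) = 220.
Subtract solutions that violate a single cap (substitute x_i' = x_i − (cap_i+1)): x_1 ≥ 3 gives C(9,3) = 84; x_2 ≥ 5 gives C(7,3) = 35; x_3 ≥ 3 gives C(9,3) = 84; x_4 ≥ 6 gives C(6,3) = 20. Together 223.
Add back pairs where two caps are both exceeded: 4 + 20 + 1 + 4 + 0 + 1 = 30.
By inclusion–exclusion the count is 220 − 223 + 30 = 27.

27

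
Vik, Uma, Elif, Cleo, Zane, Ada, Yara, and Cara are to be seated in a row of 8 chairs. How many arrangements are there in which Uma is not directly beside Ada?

30240

Of the 8! = 40320 arrangements, those with Uma and Ada adjacent number 2 × 7! = 10080 (treat the pair as a block with 2 internal orders).
Complementary counting: 40320 − 10080 = 30240.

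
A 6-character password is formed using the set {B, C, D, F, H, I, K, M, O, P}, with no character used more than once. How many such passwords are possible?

151200

With no repetition, fill the 6 characters in order: 10 choices, then 9, down to 5.
10 × 9 × 8 × 7 × 6 × 5 = 151200.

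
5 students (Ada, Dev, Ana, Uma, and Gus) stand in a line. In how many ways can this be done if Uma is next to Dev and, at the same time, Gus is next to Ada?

24

Treat {Uma,Dev} as one block (2 orders) and {Gus,Ada} as another (2 orders).
That leaves 3 units to arrange: 2 × 2 × 3! = 4 × 6 = 24.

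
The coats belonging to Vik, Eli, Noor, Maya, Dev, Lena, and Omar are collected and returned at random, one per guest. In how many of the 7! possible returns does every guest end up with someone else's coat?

1854

Count assignments avoiding every fixed point. For any j of the 7 guests fixed to their own coat, the other 7−j can be arranged in (7−j)! ways.
By inclusion–exclusion this is Σ_{j=0}^{7} (−1)^j C(7,j)·(7−j)!.
Computing: 5040 − 5040 + 2520 − 840 + 210 − 42 + 7 − 1 = 1854.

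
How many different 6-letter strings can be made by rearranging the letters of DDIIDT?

DDIIDT has 6 letters with D appearing 3 times and I appearing twice.
Dividing 6! = 720 by 3!·2! = 12 for the repeated letters gives 60.

60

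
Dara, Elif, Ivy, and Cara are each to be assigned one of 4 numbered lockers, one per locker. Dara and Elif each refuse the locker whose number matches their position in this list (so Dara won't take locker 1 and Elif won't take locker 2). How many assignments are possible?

Let Aᵢ (for i ∈ {1, 2}) be the placements that put person i in their forbidden locker. Any j of these fix j positions, leaving (4−j)! ways to fill the rest, and there are C(2,j) ways to pick which j.
By inclusion–exclusion, the number of valid placements is Σ_{j=0}^{2} (−1)^j C(2,j)·(4−j)!.
Computing: 24 − 12 + 2 = 14.

14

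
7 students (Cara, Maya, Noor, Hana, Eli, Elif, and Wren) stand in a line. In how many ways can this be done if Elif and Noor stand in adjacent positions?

Place the 5 others and the Elif-Noor pair as 6 objects in a line; the pair has 2 internal arrangements.
So the count is 2·(6)! = 1440.

1440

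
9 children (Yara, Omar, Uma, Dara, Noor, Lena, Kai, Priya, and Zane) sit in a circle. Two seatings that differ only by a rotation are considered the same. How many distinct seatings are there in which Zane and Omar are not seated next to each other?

30240

Without the restriction there are (8)! = 40320 seatings.
Seatings with Zane beside Omar: treat them as a block with 2 internal orders, giving 2 × (7)! = 10080.
Subtracting, 40320 − 10080 = 30240.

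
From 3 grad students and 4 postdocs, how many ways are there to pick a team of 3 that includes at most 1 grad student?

22

Split by how many grad students are chosen (0 through 1).
Sum: C(3,0)·C(4,3) + C(3,1)·C(4,2) = 4 + 18 = 22.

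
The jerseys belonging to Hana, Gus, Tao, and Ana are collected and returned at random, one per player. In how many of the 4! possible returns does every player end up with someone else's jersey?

9

Let Aᵢ be the assignments in which player i gets their old jersey. We want the size of the complement of A₁∪…∪A_4.
By inclusion–exclusion this is Σ_{j=0}^{4} (−1)^j C(4,j)·(4−j)!.
Computing: 24 − 24 + 12 − 4 + 1 = 9.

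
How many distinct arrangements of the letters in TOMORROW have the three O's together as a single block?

Treat the 3 copies of O as a single block. The multiset to arrange is then {OOO, M, R, R, T, W}, 6 items in all.
That gives (6)!/(2!) = 360 arrangements.

360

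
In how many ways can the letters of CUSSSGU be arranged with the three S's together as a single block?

Treat the 3 copies of S as a single block. The multiset to arrange is then {SSS, C, G, U, U}, 5 items in all.
That gives (5)!/(2!) = 60 arrangements.

60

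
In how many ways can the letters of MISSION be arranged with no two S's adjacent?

900

There are 7!/(2!·2!) = 1260 arrangements of MISSION in total.
If the two S's are adjacent, glue them into one block, leaving 6 items to arrange: (6)!/(2!) = 360 ways.
Hence 1260 − 360 = 900.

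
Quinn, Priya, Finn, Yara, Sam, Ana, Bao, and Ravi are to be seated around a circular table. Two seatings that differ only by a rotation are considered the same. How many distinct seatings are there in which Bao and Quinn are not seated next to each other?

3600

Without the restriction there are (7)! = 5040 seatings.
Those with Bao next to Quinn: fuse the pair into one unit and seat 7 units around a circle — 2·(6)! = 1440.
Subtracting, 5040 − 1440 = 3600.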